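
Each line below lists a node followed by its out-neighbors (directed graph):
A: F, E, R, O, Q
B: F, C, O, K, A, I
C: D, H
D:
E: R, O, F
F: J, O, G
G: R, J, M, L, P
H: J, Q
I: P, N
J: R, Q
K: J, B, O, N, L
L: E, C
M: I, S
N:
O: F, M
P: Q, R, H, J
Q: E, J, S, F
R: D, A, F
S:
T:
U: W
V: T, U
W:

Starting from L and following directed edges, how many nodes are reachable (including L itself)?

BFS from L visits: L, C, E, D, H, F, O, R, J, Q, G, M, A, S, P, I, N
Reachable nodes: 17 of 23 total.

17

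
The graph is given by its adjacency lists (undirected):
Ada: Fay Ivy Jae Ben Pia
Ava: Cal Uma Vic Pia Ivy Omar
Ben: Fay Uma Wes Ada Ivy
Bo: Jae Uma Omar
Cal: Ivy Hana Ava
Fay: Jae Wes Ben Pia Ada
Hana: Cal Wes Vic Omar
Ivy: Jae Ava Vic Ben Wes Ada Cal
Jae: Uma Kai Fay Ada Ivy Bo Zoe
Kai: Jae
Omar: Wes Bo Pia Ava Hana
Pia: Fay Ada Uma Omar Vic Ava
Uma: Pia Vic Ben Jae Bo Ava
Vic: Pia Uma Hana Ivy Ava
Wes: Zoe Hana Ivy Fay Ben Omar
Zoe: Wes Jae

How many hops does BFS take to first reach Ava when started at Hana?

Level 0: Hana
Level 1: Cal, Omar, Vic, Wes
Level 2: Ava, Ben, Bo, Fay, Ivy, Pia, Uma, Zoe
Level 3: Ada, Jae
Level 4: Kai
Ava first appears at level 2.

2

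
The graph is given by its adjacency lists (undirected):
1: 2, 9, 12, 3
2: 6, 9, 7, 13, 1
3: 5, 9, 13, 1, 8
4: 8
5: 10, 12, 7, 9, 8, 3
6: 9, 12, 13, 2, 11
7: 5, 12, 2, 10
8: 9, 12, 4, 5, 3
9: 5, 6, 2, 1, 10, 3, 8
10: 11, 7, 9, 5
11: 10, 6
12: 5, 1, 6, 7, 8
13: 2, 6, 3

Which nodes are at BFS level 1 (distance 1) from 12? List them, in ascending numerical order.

1, 5, 6, 7, 8

Level 0: 12
Level 1: 1, 5, 6, 7, 8
Level 2: 2, 3, 4, 9, 10, 11, 13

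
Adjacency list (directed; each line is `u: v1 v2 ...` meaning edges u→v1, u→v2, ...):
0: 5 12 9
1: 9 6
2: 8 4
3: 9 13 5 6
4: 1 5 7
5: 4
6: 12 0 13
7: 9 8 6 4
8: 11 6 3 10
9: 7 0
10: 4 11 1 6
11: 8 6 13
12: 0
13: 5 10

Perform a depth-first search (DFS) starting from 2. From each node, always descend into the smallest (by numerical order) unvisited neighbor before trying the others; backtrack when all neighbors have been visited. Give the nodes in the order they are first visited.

2 4 1 6 0 5 9 7 8 3 13 10 11 12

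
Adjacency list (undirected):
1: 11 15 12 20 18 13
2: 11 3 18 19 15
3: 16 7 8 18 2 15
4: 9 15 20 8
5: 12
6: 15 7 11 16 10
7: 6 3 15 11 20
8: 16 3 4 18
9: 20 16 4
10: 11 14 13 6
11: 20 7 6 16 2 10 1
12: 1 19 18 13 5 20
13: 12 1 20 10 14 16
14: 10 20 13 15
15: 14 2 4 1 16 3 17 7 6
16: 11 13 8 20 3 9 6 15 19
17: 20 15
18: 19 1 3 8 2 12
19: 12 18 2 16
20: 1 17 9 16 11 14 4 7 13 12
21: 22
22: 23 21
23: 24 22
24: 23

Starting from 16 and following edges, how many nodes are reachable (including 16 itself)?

20

BFS from 16 visits: 16, 3, 6, 8, 9, 11, 13, 15, 19, 20, 2, 7, 18, 10, 4, 1, 12, 14, 17, 5
Reachable nodes: 20 of 24 total.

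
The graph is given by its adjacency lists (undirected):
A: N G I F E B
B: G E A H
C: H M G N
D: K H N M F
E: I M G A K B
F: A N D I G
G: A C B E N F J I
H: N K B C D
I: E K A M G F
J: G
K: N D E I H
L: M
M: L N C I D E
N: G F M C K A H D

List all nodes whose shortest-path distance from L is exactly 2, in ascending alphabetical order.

C, D, E, I, N

Level 0: L
Level 1: M
Level 2: C, D, E, I, N
Level 3: A, B, F, G, H, K
Level 4: J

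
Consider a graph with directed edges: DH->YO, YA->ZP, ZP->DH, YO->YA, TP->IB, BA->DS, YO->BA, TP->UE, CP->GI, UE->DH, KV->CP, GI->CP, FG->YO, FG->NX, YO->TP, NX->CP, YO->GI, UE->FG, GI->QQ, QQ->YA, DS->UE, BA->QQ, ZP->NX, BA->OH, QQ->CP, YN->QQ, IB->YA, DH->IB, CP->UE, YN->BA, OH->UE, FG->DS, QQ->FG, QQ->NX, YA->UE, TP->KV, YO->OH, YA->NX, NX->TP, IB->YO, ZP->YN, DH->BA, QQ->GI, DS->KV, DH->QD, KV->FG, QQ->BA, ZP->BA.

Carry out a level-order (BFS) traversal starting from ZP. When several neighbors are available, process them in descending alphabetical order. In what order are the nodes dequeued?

ZP → YN → NX → DH → BA → QQ → TP → CP → YO → QD → IB → OH → DS → YA → GI → FG → UE → KV

Visit ZP; enqueue YN, NX, DH, BA → queue [YN, NX, DH, BA]
Visit YN; enqueue QQ → queue [NX, DH, BA, QQ]
Visit NX; enqueue TP, CP → queue [DH, BA, QQ, TP, CP]
Visit DH; enqueue YO, QD, IB → queue [BA, QQ, TP, CP, YO, QD, IB]
Visit BA; enqueue OH, DS → queue [QQ, TP, CP, YO, QD, IB, OH, DS]
Visit QQ; enqueue YA, GI, FG → queue [TP, CP, YO, QD, IB, OH, DS, YA, GI, FG]
Visit TP; enqueue UE, KV → queue [CP, YO, QD, IB, OH, DS, YA, GI, FG, UE, KV]
Visit CP → queue [YO, QD, IB, OH, DS, YA, GI, FG, UE, KV]
Visit YO → queue [QD, IB, OH, DS, YA, GI, FG, UE, KV]
Visit QD → queue [IB, OH, DS, YA, GI, FG, UE, KV]
Visit IB → queue [OH, DS, YA, GI, FG, UE, KV]
Visit OH → queue [DS, YA, GI, FG, UE, KV]
Visit DS → queue [YA, GI, FG, UE, KV]
Visit YA → queue [GI, FG, UE, KV]
Visit GI → queue [FG, UE, KV]
Visit FG → queue [UE, KV]
Visit UE → queue [KV]
Visit KV → queue []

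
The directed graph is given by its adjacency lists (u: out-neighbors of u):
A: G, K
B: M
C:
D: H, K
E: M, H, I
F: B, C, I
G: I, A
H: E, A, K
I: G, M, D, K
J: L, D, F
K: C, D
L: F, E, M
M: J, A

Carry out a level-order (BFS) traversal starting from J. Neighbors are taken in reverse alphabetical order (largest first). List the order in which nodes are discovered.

J L F D M E I C B K H A G

Visit J; enqueue L, F, D → queue [L, F, D]
Visit L; enqueue M, E → queue [F, D, M, E]
Visit F; enqueue I, C, B → queue [D, M, E, I, C, B]
Visit D; enqueue K, H → queue [M, E, I, C, B, K, H]
Visit M; enqueue A → queue [E, I, C, B, K, H, A]
Visit E → queue [I, C, B, K, H, A]
Visit I; enqueue G → queue [C, B, K, H, A, G]
Visit C → queue [B, K, H, A, G]
Visit B → queue [K, H, A, G]
Visit K → queue [H, A, G]
Visit H → queue [A, G]
Visit A → queue [G]
Visit G → queue []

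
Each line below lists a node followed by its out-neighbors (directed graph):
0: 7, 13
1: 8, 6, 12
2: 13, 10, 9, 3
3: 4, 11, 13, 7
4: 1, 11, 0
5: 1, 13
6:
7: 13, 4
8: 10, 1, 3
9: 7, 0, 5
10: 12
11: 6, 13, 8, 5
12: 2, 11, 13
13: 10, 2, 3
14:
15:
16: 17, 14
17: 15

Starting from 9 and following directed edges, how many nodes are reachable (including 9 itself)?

BFS from 9 visits: 9, 7, 0, 5, 13, 4, 1, 10, 2, 3, 11, 8, 6, 12
Reachable nodes: 14 of 18 total.

14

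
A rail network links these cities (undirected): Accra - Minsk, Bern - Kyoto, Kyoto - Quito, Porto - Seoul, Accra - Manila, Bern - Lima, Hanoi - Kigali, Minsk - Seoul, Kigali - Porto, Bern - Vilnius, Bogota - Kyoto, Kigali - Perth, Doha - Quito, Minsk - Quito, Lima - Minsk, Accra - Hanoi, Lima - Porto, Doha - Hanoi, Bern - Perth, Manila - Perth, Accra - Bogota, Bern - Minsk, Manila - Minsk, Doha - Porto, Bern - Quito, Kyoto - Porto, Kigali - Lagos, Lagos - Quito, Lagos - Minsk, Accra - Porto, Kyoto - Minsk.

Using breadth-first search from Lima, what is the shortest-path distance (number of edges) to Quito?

2

Level 0: Lima
Level 1: Bern, Minsk, Porto
Level 2: Accra, Doha, Kigali, Kyoto, Lagos, Manila, Perth, Quito, Seoul, Vilnius
Level 3: Bogota, Hanoi
Quito first appears at level 2.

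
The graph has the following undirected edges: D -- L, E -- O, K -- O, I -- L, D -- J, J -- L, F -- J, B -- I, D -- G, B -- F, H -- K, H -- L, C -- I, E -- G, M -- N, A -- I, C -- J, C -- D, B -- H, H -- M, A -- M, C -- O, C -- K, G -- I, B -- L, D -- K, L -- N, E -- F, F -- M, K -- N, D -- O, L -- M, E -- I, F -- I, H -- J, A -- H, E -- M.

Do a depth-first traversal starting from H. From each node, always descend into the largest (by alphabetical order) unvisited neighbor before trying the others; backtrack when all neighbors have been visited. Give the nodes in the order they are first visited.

Visit H
H → M
M → N
N → L
L → J
J → F
F → I
I → G
G → E
E → O
O → K
K → D
D → C
I → B
I → A

H M N L J F I G E O K D C B A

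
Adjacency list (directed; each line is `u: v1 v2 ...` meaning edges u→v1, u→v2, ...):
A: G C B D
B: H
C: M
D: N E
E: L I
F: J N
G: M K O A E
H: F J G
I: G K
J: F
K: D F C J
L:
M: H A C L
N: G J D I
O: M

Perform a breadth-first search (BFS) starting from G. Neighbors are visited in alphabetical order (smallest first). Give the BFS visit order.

Visit G; enqueue A, E, K, M, O → queue [A, E, K, M, O]
Visit A; enqueue B, C, D → queue [E, K, M, O, B, C, D]
Visit E; enqueue I, L → queue [K, M, O, B, C, D, I, L]
Visit K; enqueue F, J → queue [M, O, B, C, D, I, L, F, J]
Visit M; enqueue H → queue [O, B, C, D, I, L, F, J, H]
Visit O → queue [B, C, D, I, L, F, J, H]
Visit B → queue [C, D, I, L, F, J, H]
Visit C → queue [D, I, L, F, J, H]
Visit D; enqueue N → queue [I, L, F, J, H, N]
Visit I → queue [L, F, J, H, N]
Visit L → queue [F, J, H, N]
Visit F → queue [J, H, N]
Visit J → queue [H, N]
Visit H → queue [N]
Visit N → queue []

G A E K M O B C D I L F J H N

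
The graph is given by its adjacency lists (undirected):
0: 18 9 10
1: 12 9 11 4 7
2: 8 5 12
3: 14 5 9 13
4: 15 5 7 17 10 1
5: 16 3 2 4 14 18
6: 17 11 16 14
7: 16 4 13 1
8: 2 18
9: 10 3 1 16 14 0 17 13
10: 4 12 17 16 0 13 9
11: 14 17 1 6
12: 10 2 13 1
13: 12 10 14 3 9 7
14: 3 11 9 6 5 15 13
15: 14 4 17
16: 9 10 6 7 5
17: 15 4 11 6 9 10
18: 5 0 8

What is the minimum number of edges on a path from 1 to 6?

Level 0: 1
Level 1: 4, 7, 9, 11, 12
Level 2: 0, 2, 3, 5, 6, 10, 13, 14, 15, 16, 17
Level 3: 8, 18
6 first appears at level 2.

2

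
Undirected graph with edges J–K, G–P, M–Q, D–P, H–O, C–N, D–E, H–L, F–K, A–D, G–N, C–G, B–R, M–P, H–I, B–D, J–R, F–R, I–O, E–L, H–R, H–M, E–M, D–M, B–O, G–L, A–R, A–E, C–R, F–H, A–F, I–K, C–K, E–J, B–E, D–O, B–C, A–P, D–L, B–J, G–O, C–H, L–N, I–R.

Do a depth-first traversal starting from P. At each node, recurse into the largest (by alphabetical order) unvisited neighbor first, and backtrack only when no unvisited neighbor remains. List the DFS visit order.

P -> M -> Q -> H -> R -> J -> K -> I -> O -> G -> N -> L -> E -> D -> B -> C -> A -> F

Visit P
P → M
M → Q
M → H
H → R
R → J
J → K
K → I
I → O
O → G
G → N
N → L
L → E
E → D
D → B
B → C
D → A
A → F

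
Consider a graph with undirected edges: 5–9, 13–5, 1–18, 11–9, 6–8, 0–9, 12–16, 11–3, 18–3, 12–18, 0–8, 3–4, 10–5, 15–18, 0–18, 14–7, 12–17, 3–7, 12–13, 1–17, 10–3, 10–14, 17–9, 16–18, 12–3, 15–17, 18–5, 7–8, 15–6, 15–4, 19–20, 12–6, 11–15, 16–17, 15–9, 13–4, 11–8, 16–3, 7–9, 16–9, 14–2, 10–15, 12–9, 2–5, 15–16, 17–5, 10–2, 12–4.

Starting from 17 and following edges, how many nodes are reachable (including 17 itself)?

19

BFS from 17 visits: 17, 1, 5, 9, 12, 15, 16, 18, 2, 10, 13, 0, 7, 11, 3, 4, 6, 14, 8
Reachable nodes: 19 of 21 total.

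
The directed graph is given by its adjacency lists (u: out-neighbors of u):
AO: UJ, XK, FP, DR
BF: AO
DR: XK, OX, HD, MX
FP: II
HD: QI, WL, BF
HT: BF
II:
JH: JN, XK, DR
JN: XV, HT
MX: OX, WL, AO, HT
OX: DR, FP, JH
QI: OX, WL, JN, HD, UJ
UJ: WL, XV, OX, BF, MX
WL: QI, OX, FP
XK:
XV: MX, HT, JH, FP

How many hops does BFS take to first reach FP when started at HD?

2

Level 0: HD
Level 1: BF, QI, WL
Level 2: AO, FP, JN, OX, UJ
Level 3: DR, HT, II, JH, MX, XK, XV
FP first appears at level 2.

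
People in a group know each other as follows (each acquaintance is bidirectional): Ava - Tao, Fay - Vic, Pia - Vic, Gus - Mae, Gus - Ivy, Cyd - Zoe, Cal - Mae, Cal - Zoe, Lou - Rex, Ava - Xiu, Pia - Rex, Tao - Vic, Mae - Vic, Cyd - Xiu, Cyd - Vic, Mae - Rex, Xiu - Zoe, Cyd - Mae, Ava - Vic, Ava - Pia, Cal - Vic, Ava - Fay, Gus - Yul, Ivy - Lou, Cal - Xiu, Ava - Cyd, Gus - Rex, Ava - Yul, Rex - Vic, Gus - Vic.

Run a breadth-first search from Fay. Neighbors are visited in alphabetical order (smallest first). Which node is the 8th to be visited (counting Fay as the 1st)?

Yul

Visit Fay; enqueue Ava, Vic → queue [Ava, Vic]
Visit Ava; enqueue Cyd, Pia, Tao, Xiu, Yul → queue [Vic, Cyd, Pia, Tao, Xiu, Yul]
Visit Vic; enqueue Cal, Gus, Mae, Rex → queue [Cyd, Pia, Tao, Xiu, Yul, Cal, Gus, Mae, Rex]
Visit Cyd; enqueue Zoe → queue [Pia, Tao, Xiu, Yul, Cal, Gus, Mae, Rex, Zoe]
Visit Pia → queue [Tao, Xiu, Yul, Cal, Gus, Mae, Rex, Zoe]
Visit Tao → queue [Xiu, Yul, Cal, Gus, Mae, Rex, Zoe]
Visit Xiu → queue [Yul, Cal, Gus, Mae, Rex, Zoe]
Visit Yul → queue [Cal, Gus, Mae, Rex, Zoe]
Visit Cal → queue [Gus, Mae, Rex, Zoe]
Visit Gus; enqueue Ivy → queue [Mae, Rex, Zoe, Ivy]
Visit Mae → queue [Rex, Zoe, Ivy]
Visit Rex; enqueue Lou → queue [Zoe, Ivy, Lou]
Visit Zoe → queue [Ivy, Lou]
Visit Ivy → queue [Lou]
Visit Lou → queue []

Visit order: Fay, Ava, Vic, Cyd, Pia, Tao, Xiu, Yul, Cal, Gus, Mae, Rex, Zoe, Ivy, Lou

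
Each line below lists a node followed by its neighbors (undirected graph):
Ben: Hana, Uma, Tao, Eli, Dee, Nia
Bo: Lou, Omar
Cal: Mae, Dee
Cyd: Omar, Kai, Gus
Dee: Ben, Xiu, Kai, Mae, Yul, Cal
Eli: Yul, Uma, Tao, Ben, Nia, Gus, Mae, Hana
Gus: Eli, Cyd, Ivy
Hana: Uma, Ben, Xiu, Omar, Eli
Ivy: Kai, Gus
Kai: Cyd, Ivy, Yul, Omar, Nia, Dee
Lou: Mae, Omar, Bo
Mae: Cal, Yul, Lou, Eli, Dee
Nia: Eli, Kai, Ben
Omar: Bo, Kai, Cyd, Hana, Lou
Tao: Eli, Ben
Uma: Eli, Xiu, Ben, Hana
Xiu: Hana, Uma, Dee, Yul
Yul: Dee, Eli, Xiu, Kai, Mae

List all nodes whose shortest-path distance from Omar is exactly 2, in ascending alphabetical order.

Ben, Dee, Eli, Gus, Ivy, Mae, Nia, Uma, Xiu, Yul

Level 0: Omar
Level 1: Bo, Cyd, Hana, Kai, Lou
Level 2: Ben, Dee, Eli, Gus, Ivy, Mae, Nia, Uma, Xiu, Yul
Level 3: Cal, Tao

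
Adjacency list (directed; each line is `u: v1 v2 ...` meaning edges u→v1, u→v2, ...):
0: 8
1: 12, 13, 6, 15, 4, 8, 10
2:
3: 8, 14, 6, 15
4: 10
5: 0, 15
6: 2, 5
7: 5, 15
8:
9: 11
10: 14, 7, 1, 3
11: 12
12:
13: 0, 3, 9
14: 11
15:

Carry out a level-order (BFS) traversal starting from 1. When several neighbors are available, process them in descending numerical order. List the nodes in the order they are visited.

Visit 1; enqueue 15, 13, 12, 10, 8, 6, 4 → queue [15, 13, 12, 10, 8, 6, 4]
Visit 15 → queue [13, 12, 10, 8, 6, 4]
Visit 13; enqueue 9, 3, 0 → queue [12, 10, 8, 6, 4, 9, 3, 0]
Visit 12 → queue [10, 8, 6, 4, 9, 3, 0]
Visit 10; enqueue 14, 7 → queue [8, 6, 4, 9, 3, 0, 14, 7]
Visit 8 → queue [6, 4, 9, 3, 0, 14, 7]
Visit 6; enqueue 5, 2 → queue [4, 9, 3, 0, 14, 7, 5, 2]
Visit 4 → queue [9, 3, 0, 14, 7, 5, 2]
Visit 9; enqueue 11 → queue [3, 0, 14, 7, 5, 2, 11]
Visit 3 → queue [0, 14, 7, 5, 2, 11]
Visit 0 → queue [14, 7, 5, 2, 11]
Visit 14 → queue [7, 5, 2, 11]
Visit 7 → queue [5, 2, 11]
Visit 5 → queue [2, 11]
Visit 2 → queue [11]
Visit 11 → queue []

1, 15, 13, 12, 10, 8, 6, 4, 9, 3, 0, 14, 7, 5, 2, 11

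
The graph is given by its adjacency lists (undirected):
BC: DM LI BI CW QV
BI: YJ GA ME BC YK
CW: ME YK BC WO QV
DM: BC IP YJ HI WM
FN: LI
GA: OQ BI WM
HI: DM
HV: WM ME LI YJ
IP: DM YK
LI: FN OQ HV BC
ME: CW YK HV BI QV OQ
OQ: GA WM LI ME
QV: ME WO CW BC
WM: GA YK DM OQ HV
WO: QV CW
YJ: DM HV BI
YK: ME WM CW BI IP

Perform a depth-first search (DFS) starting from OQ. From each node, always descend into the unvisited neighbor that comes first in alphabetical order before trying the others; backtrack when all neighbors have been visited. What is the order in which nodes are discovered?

Visit OQ
OQ → GA
GA → BI
BI → BC
BC → CW
CW → ME
ME → HV
HV → LI
LI → FN
HV → WM
WM → DM
DM → HI
DM → IP
IP → YK
DM → YJ
ME → QV
QV → WO

OQ → GA → BI → BC → CW → ME → HV → LI → FN → WM → DM → HI → IP → YK → YJ → QV → WO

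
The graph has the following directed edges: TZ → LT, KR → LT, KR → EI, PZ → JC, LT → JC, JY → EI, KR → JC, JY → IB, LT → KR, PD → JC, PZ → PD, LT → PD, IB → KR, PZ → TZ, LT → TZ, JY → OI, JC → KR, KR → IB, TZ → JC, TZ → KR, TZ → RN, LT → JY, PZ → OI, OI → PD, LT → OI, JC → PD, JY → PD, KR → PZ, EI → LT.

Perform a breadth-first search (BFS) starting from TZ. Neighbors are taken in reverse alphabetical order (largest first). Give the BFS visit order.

Visit TZ; enqueue RN, LT, KR, JC → queue [RN, LT, KR, JC]
Visit RN → queue [LT, KR, JC]
Visit LT; enqueue PD, OI, JY → queue [KR, JC, PD, OI, JY]
Visit KR; enqueue PZ, IB, EI → queue [JC, PD, OI, JY, PZ, IB, EI]
Visit JC → queue [PD, OI, JY, PZ, IB, EI]
Visit PD → queue [OI, JY, PZ, IB, EI]
Visit OI → queue [JY, PZ, IB, EI]
Visit JY → queue [PZ, IB, EI]
Visit PZ → queue [IB, EI]
Visit IB → queue [EI]
Visit EI → queue []

TZ → RN → LT → KR → JC → PD → OI → JY → PZ → IB → EI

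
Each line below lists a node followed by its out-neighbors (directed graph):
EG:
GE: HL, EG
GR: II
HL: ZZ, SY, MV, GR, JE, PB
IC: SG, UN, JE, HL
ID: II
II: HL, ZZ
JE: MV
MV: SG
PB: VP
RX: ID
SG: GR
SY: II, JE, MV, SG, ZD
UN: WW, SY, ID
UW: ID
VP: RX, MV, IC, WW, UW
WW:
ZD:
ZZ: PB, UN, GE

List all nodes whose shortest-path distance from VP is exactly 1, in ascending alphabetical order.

Level 0: VP
Level 1: IC, MV, RX, UW, WW
Level 2: HL, ID, JE, SG, UN
Level 3: GR, II, PB, SY, ZZ
Level 4: GE, ZD
Level 5: EG

IC, MV, RX, UW, WW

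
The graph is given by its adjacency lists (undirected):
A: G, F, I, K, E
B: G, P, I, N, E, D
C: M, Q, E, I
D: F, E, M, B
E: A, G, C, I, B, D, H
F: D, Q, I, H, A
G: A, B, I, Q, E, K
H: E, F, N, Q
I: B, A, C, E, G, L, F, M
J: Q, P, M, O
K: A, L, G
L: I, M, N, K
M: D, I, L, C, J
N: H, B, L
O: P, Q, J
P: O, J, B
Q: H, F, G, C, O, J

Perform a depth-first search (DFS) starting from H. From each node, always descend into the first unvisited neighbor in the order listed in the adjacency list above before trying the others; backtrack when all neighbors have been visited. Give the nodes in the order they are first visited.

H, E, A, G, B, P, O, Q, F, D, M, I, C, L, N, K, J

Visit H
H → E
E → A
A → G
G → B
B → P
P → O
O → Q
Q → F
F → D
D → M
M → I
I → C
I → L
L → N
L → K
M → J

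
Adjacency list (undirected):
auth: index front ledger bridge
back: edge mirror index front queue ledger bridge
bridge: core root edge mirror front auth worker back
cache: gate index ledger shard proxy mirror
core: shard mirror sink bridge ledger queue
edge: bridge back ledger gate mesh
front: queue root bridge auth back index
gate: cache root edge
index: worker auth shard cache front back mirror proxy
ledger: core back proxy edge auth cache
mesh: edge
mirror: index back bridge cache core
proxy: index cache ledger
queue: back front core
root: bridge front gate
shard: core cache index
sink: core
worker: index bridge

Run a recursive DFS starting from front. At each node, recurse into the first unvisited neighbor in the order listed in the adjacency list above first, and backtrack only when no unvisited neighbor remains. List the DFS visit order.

front -> queue -> back -> edge -> bridge -> core -> shard -> cache -> gate -> root -> index -> worker -> auth -> ledger -> proxy -> mirror -> sink -> mesh

Visit front
front → queue
queue → back
back → edge
edge → bridge
bridge → core
core → shard
shard → cache
cache → gate
gate → root
cache → index
index → worker
index → auth
auth → ledger
ledger → proxy
index → mirror
core → sink
edge → mesh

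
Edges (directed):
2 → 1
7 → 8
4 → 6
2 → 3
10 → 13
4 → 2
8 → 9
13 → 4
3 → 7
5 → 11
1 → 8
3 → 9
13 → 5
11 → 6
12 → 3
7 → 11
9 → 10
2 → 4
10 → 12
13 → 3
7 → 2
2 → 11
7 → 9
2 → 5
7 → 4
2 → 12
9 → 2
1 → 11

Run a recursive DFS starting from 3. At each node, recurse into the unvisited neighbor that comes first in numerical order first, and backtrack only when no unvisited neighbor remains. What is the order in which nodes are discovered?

Visit 3
3 → 7
7 → 2
2 → 1
1 → 8
8 → 9
9 → 10
10 → 12
10 → 13
13 → 4
4 → 6
13 → 5
5 → 11

3 7 2 1 8 9 10 12 13 4 6 5 11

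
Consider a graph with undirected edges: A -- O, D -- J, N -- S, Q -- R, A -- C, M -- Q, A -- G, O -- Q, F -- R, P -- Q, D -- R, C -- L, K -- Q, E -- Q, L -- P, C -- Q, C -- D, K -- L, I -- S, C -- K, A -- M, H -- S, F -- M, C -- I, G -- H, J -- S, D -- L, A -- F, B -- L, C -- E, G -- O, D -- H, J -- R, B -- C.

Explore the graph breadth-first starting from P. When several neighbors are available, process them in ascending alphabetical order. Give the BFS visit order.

P, L, Q, B, C, D, K, E, M, O, R, A, I, H, J, F, G, S, N

Visit P; enqueue L, Q → queue [L, Q]
Visit L; enqueue B, C, D, K → queue [Q, B, C, D, K]
Visit Q; enqueue E, M, O, R → queue [B, C, D, K, E, M, O, R]
Visit B → queue [C, D, K, E, M, O, R]
Visit C; enqueue A, I → queue [D, K, E, M, O, R, A, I]
Visit D; enqueue H, J → queue [K, E, M, O, R, A, I, H, J]
Visit K → queue [E, M, O, R, A, I, H, J]
Visit E → queue [M, O, R, A, I, H, J]
Visit M; enqueue F → queue [O, R, A, I, H, J, F]
Visit O; enqueue G → queue [R, A, I, H, J, F, G]
Visit R → queue [A, I, H, J, F, G]
Visit A → queue [I, H, J, F, G]
Visit I; enqueue S → queue [H, J, F, G, S]
Visit H → queue [J, F, G, S]
Visit J → queue [F, G, S]
Visit F → queue [G, S]
Visit G → queue [S]
Visit S; enqueue N → queue [N]
Visit N → queue []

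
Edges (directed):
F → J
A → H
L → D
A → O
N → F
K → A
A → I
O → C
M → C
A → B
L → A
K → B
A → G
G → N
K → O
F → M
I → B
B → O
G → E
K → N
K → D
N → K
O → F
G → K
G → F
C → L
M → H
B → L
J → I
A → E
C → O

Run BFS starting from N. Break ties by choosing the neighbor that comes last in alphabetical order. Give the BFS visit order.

Visit N; enqueue K, F → queue [K, F]
Visit K; enqueue O, D, B, A → queue [F, O, D, B, A]
Visit F; enqueue M, J → queue [O, D, B, A, M, J]
Visit O; enqueue C → queue [D, B, A, M, J, C]
Visit D → queue [B, A, M, J, C]
Visit B; enqueue L → queue [A, M, J, C, L]
Visit A; enqueue I, H, G, E → queue [M, J, C, L, I, H, G, E]
Visit M → queue [J, C, L, I, H, G, E]
Visit J → queue [C, L, I, H, G, E]
Visit C → queue [L, I, H, G, E]
Visit L → queue [I, H, G, E]
Visit I → queue [H, G, E]
Visit H → queue [G, E]
Visit G → queue [E]
Visit E → queue []

N, K, F, O, D, B, A, M, J, C, L, I, H, G, E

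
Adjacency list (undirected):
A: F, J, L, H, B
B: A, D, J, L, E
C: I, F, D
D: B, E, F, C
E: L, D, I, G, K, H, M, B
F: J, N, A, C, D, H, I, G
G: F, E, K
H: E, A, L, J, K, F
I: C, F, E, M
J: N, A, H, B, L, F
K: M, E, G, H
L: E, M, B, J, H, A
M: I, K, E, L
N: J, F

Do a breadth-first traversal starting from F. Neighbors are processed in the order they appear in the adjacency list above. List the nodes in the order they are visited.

F J N A C D H I G B L E K M

Visit F; enqueue J, N, A, C, D, H, I, G → queue [J, N, A, C, D, H, I, G]
Visit J; enqueue B, L → queue [N, A, C, D, H, I, G, B, L]
Visit N → queue [A, C, D, H, I, G, B, L]
Visit A → queue [C, D, H, I, G, B, L]
Visit C → queue [D, H, I, G, B, L]
Visit D; enqueue E → queue [H, I, G, B, L, E]
Visit H; enqueue K → queue [I, G, B, L, E, K]
Visit I; enqueue M → queue [G, B, L, E, K, M]
Visit G → queue [B, L, E, K, M]
Visit B → queue [L, E, K, M]
Visit L → queue [E, K, M]
Visit E → queue [K, M]
Visit K → queue [M]
Visit M → queue []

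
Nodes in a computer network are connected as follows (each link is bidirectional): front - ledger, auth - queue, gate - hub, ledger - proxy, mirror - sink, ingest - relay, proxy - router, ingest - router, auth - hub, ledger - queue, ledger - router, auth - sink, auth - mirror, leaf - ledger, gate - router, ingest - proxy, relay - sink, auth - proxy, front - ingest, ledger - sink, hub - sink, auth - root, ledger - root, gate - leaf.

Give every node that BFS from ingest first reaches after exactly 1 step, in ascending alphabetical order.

front, proxy, relay, router

Level 0: ingest
Level 1: front, proxy, relay, router
Level 2: auth, gate, ledger, sink
Level 3: hub, leaf, mirror, queue, root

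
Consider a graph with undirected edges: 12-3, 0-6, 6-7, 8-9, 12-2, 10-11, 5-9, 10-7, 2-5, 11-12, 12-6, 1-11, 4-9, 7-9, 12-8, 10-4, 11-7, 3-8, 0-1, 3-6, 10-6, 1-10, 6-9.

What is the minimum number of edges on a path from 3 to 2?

Level 0: 3
Level 1: 6, 8, 12
Level 2: 0, 2, 7, 9, 10, 11
Level 3: 1, 4, 5
2 first appears at level 2.

2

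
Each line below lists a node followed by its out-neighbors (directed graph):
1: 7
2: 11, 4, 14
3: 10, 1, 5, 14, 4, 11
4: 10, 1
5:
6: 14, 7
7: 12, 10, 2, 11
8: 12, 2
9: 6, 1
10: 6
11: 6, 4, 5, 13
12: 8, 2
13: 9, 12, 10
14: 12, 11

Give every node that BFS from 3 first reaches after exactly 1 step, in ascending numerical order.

Level 0: 3
Level 1: 1, 4, 5, 10, 11, 14
Level 2: 6, 7, 12, 13
Level 3: 2, 8, 9

1, 4, 5, 10, 11, 14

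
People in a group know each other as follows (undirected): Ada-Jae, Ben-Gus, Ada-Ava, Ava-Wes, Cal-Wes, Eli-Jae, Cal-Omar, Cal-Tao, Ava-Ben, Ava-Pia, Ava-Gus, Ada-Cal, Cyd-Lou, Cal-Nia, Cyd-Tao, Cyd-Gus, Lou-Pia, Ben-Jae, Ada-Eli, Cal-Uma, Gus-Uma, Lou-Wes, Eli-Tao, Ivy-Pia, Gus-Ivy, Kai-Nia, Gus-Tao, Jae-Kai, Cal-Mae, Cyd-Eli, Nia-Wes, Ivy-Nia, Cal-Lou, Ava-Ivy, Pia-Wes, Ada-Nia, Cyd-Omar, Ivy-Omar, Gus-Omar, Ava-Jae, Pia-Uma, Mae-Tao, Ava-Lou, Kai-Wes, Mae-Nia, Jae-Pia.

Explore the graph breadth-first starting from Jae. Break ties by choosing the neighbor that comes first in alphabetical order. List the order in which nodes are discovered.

Visit Jae; enqueue Ada, Ava, Ben, Eli, Kai, Pia → queue [Ada, Ava, Ben, Eli, Kai, Pia]
Visit Ada; enqueue Cal, Nia → queue [Ava, Ben, Eli, Kai, Pia, Cal, Nia]
Visit Ava; enqueue Gus, Ivy, Lou, Wes → queue [Ben, Eli, Kai, Pia, Cal, Nia, Gus, Ivy, Lou, Wes]
Visit Ben → queue [Eli, Kai, Pia, Cal, Nia, Gus, Ivy, Lou, Wes]
Visit Eli; enqueue Cyd, Tao → queue [Kai, Pia, Cal, Nia, Gus, Ivy, Lou, Wes, Cyd, Tao]
Visit Kai → queue [Pia, Cal, Nia, Gus, Ivy, Lou, Wes, Cyd, Tao]
Visit Pia; enqueue Uma → queue [Cal, Nia, Gus, Ivy, Lou, Wes, Cyd, Tao, Uma]
Visit Cal; enqueue Mae, Omar → queue [Nia, Gus, Ivy, Lou, Wes, Cyd, Tao, Uma, Mae, Omar]
Visit Nia → queue [Gus, Ivy, Lou, Wes, Cyd, Tao, Uma, Mae, Omar]
Visit Gus → queue [Ivy, Lou, Wes, Cyd, Tao, Uma, Mae, Omar]
Visit Ivy → queue [Lou, Wes, Cyd, Tao, Uma, Mae, Omar]
Visit Lou → queue [Wes, Cyd, Tao, Uma, Mae, Omar]
Visit Wes → queue [Cyd, Tao, Uma, Mae, Omar]
Visit Cyd → queue [Tao, Uma, Mae, Omar]
Visit Tao → queue [Uma, Mae, Omar]
Visit Uma → queue [Mae, Omar]
Visit Mae → queue [Omar]
Visit Omar → queue []

Jae -> Ada -> Ava -> Ben -> Eli -> Kai -> Pia -> Cal -> Nia -> Gus -> Ivy -> Lou -> Wes -> Cyd -> Tao -> Uma -> Mae -> Omar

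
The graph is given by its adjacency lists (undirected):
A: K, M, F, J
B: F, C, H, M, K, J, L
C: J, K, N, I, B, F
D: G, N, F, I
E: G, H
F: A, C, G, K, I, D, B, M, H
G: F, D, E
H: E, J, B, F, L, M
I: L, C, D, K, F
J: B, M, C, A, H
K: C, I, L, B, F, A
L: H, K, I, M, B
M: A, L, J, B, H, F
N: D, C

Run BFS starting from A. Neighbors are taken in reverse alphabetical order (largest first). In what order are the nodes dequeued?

Visit A; enqueue M, K, J, F → queue [M, K, J, F]
Visit M; enqueue L, H, B → queue [K, J, F, L, H, B]
Visit K; enqueue I, C → queue [J, F, L, H, B, I, C]
Visit J → queue [F, L, H, B, I, C]
Visit F; enqueue G, D → queue [L, H, B, I, C, G, D]
Visit L → queue [H, B, I, C, G, D]
Visit H; enqueue E → queue [B, I, C, G, D, E]
Visit B → queue [I, C, G, D, E]
Visit I → queue [C, G, D, E]
Visit C; enqueue N → queue [G, D, E, N]
Visit G → queue [D, E, N]
Visit D → queue [E, N]
Visit E → queue [N]
Visit N → queue []

A, M, K, J, F, L, H, B, I, C, G, D, E, N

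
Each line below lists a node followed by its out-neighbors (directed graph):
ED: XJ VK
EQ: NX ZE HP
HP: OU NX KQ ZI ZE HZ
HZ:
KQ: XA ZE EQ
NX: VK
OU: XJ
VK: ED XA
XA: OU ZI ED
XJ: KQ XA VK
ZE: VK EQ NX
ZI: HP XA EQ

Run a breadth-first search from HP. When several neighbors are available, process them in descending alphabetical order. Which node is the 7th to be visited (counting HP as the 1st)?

Visit HP; enqueue ZI, ZE, OU, NX, KQ, HZ → queue [ZI, ZE, OU, NX, KQ, HZ]
Visit ZI; enqueue XA, EQ → queue [ZE, OU, NX, KQ, HZ, XA, EQ]
Visit ZE; enqueue VK → queue [OU, NX, KQ, HZ, XA, EQ, VK]
Visit OU; enqueue XJ → queue [NX, KQ, HZ, XA, EQ, VK, XJ]
Visit NX → queue [KQ, HZ, XA, EQ, VK, XJ]
Visit KQ → queue [HZ, XA, EQ, VK, XJ]
Visit HZ → queue [XA, EQ, VK, XJ]
Visit XA; enqueue ED → queue [EQ, VK, XJ, ED]
Visit EQ → queue [VK, XJ, ED]
Visit VK → queue [XJ, ED]
Visit XJ → queue [ED]
Visit ED → queue []

Visit order: HP, ZI, ZE, OU, NX, KQ, HZ, XA, EQ, VK, XJ, ED

HZ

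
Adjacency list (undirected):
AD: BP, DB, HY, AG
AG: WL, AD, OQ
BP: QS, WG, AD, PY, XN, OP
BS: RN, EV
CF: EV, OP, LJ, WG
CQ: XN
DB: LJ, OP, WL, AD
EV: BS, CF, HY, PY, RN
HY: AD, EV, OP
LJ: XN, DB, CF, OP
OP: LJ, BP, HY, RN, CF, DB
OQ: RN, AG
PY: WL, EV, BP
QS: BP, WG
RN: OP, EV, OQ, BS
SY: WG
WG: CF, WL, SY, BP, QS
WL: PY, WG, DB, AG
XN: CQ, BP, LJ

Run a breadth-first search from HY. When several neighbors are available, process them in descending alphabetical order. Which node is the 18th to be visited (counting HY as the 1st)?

CQ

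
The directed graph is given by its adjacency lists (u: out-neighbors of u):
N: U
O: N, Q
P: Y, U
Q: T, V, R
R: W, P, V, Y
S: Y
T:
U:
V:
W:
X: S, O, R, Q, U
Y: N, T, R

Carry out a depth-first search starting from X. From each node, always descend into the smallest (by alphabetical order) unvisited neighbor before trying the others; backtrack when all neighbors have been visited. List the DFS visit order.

Visit X
X → O
O → N
N → U
O → Q
Q → R
R → P
P → Y
Y → T
R → V
R → W
X → S

X -> O -> N -> U -> Q -> R -> P -> Y -> T -> V -> W -> S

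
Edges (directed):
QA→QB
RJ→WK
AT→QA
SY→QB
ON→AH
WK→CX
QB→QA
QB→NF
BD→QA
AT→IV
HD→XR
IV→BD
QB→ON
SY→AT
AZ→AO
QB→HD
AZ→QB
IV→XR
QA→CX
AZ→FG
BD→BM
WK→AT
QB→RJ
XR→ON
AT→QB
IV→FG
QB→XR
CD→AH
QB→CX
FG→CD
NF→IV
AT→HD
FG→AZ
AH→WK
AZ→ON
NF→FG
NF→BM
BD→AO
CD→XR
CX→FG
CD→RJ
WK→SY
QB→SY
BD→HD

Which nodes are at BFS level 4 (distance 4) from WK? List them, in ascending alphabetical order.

AH, AO, BM

Level 0: WK
Level 1: AT, CX, SY
Level 2: FG, HD, IV, QA, QB
Level 3: AZ, BD, CD, NF, ON, RJ, XR
Level 4: AH, AO, BM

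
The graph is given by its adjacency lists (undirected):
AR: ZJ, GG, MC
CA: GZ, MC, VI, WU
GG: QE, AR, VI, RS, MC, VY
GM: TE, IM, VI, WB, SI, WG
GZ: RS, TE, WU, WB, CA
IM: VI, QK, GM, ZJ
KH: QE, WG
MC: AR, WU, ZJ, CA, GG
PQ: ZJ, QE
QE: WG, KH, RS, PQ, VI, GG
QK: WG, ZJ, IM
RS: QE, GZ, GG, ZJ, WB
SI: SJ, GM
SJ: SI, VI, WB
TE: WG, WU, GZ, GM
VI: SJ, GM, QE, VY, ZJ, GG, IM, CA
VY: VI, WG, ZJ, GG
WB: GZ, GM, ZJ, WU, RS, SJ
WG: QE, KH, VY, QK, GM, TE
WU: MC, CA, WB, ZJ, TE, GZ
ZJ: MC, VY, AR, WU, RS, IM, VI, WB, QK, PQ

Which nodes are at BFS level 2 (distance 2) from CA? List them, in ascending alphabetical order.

AR, GG, GM, IM, QE, RS, SJ, TE, VY, WB, ZJ

Level 0: CA
Level 1: GZ, MC, VI, WU
Level 2: AR, GG, GM, IM, QE, RS, SJ, TE, VY, WB, ZJ
Level 3: KH, PQ, QK, SI, WG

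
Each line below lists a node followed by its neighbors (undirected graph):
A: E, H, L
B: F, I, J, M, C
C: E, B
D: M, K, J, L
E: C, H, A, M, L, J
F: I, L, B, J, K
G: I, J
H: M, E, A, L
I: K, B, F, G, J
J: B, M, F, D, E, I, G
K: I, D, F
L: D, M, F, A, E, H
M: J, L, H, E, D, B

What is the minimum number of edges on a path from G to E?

2

Level 0: G
Level 1: I, J
Level 2: B, D, E, F, K, M
Level 3: A, C, H, L
E first appears at level 2.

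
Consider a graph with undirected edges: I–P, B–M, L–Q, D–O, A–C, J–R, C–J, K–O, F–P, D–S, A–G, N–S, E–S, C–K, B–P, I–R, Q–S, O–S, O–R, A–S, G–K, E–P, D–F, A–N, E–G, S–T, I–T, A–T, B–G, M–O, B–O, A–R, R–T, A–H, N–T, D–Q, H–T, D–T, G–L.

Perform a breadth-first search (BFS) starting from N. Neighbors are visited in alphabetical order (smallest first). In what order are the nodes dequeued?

N, A, S, T, C, G, H, R, D, E, O, Q, I, J, K, B, L, F, P, M

Visit N; enqueue A, S, T → queue [A, S, T]
Visit A; enqueue C, G, H, R → queue [S, T, C, G, H, R]
Visit S; enqueue D, E, O, Q → queue [T, C, G, H, R, D, E, O, Q]
Visit T; enqueue I → queue [C, G, H, R, D, E, O, Q, I]
Visit C; enqueue J, K → queue [G, H, R, D, E, O, Q, I, J, K]
Visit G; enqueue B, L → queue [H, R, D, E, O, Q, I, J, K, B, L]
Visit H → queue [R, D, E, O, Q, I, J, K, B, L]
Visit R → queue [D, E, O, Q, I, J, K, B, L]
Visit D; enqueue F → queue [E, O, Q, I, J, K, B, L, F]
Visit E; enqueue P → queue [O, Q, I, J, K, B, L, F, P]
Visit O; enqueue M → queue [Q, I, J, K, B, L, F, P, M]
Visit Q → queue [I, J, K, B, L, F, P, M]
Visit I → queue [J, K, B, L, F, P, M]
Visit J → queue [K, B, L, F, P, M]
Visit K → queue [B, L, F, P, M]
Visit B → queue [L, F, P, M]
Visit L → queue [F, P, M]
Visit F → queue [P, M]
Visit P → queue [M]
Visit M → queue []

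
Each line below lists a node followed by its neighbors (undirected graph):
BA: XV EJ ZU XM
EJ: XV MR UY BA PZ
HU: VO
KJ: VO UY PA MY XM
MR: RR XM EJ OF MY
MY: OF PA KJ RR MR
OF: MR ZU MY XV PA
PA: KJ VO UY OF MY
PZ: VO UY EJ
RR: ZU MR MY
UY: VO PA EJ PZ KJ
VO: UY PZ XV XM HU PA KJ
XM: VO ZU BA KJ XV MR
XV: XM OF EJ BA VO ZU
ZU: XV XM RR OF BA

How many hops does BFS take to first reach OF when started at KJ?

2

Level 0: KJ
Level 1: MY, PA, UY, VO, XM
Level 2: BA, EJ, HU, MR, OF, PZ, RR, XV, ZU
OF first appears at level 2.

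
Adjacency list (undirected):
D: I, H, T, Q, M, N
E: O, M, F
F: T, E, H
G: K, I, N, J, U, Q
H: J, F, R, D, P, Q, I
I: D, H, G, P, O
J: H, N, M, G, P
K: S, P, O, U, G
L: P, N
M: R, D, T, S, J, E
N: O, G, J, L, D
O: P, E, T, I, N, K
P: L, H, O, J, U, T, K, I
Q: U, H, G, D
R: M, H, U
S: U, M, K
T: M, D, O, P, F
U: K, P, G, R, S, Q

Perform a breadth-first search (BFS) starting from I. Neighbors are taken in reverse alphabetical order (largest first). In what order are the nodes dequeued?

Visit I; enqueue P, O, H, G, D → queue [P, O, H, G, D]
Visit P; enqueue U, T, L, K, J → queue [O, H, G, D, U, T, L, K, J]
Visit O; enqueue N, E → queue [H, G, D, U, T, L, K, J, N, E]
Visit H; enqueue R, Q, F → queue [G, D, U, T, L, K, J, N, E, R, Q, F]
Visit G → queue [D, U, T, L, K, J, N, E, R, Q, F]
Visit D; enqueue M → queue [U, T, L, K, J, N, E, R, Q, F, M]
Visit U; enqueue S → queue [T, L, K, J, N, E, R, Q, F, M, S]
Visit T → queue [L, K, J, N, E, R, Q, F, M, S]
Visit L → queue [K, J, N, E, R, Q, F, M, S]
Visit K → queue [J, N, E, R, Q, F, M, S]
Visit J → queue [N, E, R, Q, F, M, S]
Visit N → queue [E, R, Q, F, M, S]
Visit E → queue [R, Q, F, M, S]
Visit R → queue [Q, F, M, S]
Visit Q → queue [F, M, S]
Visit F → queue [M, S]
Visit M → queue [S]
Visit S → queue []

I -> P -> O -> H -> G -> D -> U -> T -> L -> K -> J -> N -> E -> R -> Q -> F -> M -> S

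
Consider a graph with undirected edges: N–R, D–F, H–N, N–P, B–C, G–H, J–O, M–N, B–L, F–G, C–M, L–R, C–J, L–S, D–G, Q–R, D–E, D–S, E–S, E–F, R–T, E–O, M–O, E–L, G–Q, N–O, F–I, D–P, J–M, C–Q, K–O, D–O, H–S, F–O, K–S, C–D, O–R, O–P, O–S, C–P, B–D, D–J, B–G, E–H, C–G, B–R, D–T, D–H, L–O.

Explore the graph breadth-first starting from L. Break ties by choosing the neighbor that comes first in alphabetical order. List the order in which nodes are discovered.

Visit L; enqueue B, E, O, R, S → queue [B, E, O, R, S]
Visit B; enqueue C, D, G → queue [E, O, R, S, C, D, G]
Visit E; enqueue F, H → queue [O, R, S, C, D, G, F, H]
Visit O; enqueue J, K, M, N, P → queue [R, S, C, D, G, F, H, J, K, M, N, P]
Visit R; enqueue Q, T → queue [S, C, D, G, F, H, J, K, M, N, P, Q, T]
Visit S → queue [C, D, G, F, H, J, K, M, N, P, Q, T]
Visit C → queue [D, G, F, H, J, K, M, N, P, Q, T]
Visit D → queue [G, F, H, J, K, M, N, P, Q, T]
Visit G → queue [F, H, J, K, M, N, P, Q, T]
Visit F; enqueue I → queue [H, J, K, M, N, P, Q, T, I]
Visit H → queue [J, K, M, N, P, Q, T, I]
Visit J → queue [K, M, N, P, Q, T, I]
Visit K → queue [M, N, P, Q, T, I]
Visit M → queue [N, P, Q, T, I]
Visit N → queue [P, Q, T, I]
Visit P → queue [Q, T, I]
Visit Q → queue [T, I]
Visit T → queue [I]
Visit I → queue []

L B E O R S C D G F H J K M N P Q T I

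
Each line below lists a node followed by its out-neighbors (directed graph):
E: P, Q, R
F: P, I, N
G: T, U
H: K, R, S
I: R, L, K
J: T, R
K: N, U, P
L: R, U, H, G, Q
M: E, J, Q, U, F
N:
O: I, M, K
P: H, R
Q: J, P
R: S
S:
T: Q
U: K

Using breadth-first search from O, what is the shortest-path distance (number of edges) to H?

Level 0: O
Level 1: I, K, M
Level 2: E, F, J, L, N, P, Q, R, U
Level 3: G, H, S, T
H first appears at level 3.

3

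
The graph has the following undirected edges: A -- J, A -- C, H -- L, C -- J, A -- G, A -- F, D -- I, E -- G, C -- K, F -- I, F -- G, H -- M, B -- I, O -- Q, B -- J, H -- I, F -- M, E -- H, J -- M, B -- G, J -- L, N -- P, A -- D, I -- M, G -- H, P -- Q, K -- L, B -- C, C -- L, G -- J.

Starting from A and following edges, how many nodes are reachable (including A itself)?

BFS from A visits: A, C, D, F, G, J, B, K, L, I, M, E, H
Reachable nodes: 13 of 17 total.

13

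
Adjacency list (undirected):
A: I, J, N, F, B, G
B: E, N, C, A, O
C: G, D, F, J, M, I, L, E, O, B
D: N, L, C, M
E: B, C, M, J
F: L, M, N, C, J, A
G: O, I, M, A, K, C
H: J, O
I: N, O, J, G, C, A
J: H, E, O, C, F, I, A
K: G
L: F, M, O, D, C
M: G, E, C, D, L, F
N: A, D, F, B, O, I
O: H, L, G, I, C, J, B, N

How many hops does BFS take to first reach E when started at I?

2

Level 0: I
Level 1: A, C, G, J, N, O
Level 2: B, D, E, F, H, K, L, M
E first appears at level 2.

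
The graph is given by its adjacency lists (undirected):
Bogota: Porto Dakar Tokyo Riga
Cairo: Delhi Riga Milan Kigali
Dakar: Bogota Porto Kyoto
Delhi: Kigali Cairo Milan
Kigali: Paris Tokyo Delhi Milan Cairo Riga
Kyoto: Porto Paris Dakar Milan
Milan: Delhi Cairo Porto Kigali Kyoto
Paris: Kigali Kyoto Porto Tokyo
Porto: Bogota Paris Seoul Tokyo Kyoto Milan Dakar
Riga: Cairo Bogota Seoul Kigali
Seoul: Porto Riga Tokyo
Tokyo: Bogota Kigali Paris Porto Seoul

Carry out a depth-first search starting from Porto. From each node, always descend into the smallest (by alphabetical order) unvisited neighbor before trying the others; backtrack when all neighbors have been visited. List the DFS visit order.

Visit Porto
Porto → Bogota
Bogota → Dakar
Dakar → Kyoto
Kyoto → Milan
Milan → Cairo
Cairo → Delhi
Delhi → Kigali
Kigali → Paris
Paris → Tokyo
Tokyo → Seoul
Seoul → Riga

Porto, Bogota, Dakar, Kyoto, Milan, Cairo, Delhi, Kigali, Paris, Tokyo, Seoul, Riga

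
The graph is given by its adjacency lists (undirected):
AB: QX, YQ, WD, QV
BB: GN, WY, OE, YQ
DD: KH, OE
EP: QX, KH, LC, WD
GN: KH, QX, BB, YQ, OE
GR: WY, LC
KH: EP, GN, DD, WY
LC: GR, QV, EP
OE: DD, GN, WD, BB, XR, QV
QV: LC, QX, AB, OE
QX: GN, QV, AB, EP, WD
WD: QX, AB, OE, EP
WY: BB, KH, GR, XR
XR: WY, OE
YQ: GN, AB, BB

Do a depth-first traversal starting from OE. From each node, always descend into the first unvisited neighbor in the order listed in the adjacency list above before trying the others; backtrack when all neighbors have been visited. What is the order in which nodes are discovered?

Visit OE
OE → DD
DD → KH
KH → EP
EP → QX
QX → GN
GN → BB
BB → WY
WY → GR
GR → LC
LC → QV
QV → AB
AB → YQ
AB → WD
WY → XR

OE -> DD -> KH -> EP -> QX -> GN -> BB -> WY -> GR -> LC -> QV -> AB -> YQ -> WD -> XR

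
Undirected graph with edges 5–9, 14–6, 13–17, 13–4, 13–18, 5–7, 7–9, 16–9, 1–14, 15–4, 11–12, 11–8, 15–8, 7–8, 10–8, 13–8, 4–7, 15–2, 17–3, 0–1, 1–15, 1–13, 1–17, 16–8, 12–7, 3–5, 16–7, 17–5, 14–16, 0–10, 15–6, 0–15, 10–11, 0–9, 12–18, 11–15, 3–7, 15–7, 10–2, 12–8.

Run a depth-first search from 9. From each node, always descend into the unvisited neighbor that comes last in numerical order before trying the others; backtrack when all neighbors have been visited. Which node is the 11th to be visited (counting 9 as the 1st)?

5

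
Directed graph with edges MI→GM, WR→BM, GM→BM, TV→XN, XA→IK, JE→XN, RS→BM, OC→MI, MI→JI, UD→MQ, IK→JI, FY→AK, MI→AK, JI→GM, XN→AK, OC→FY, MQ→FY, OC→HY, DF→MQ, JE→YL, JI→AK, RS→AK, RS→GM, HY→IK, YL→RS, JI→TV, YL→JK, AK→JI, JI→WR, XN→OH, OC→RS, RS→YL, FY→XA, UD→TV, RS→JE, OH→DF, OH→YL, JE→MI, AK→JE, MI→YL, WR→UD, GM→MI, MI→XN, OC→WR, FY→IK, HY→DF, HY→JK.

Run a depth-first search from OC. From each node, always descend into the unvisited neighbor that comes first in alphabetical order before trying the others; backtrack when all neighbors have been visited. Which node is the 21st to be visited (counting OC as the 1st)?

HY

Visit OC
OC → FY
FY → AK
AK → JE
JE → MI
MI → GM
GM → BM
MI → JI
JI → TV
TV → XN
XN → OH
OH → DF
DF → MQ
OH → YL
YL → JK
YL → RS
JI → WR
WR → UD
FY → IK
FY → XA
OC → HY

Visit order: OC, FY, AK, JE, MI, GM, BM, JI, TV, XN, OH, DF, MQ, YL, JK, RS, WR, UD, IK, XA, HY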